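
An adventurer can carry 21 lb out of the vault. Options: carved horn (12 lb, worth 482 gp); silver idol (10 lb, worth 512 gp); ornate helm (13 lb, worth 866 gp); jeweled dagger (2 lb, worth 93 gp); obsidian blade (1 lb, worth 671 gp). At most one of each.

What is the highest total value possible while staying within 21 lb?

Density check — obsidian blade 671.00, ornate helm 66.62, silver idol 51.20, jeweled dagger 46.50 are the best per lb.
Ornate helm + jeweled dagger + obsidian blade uses 16 of the 21 lb and totals 1630.
That's the maximum — no swap from here does better than 1630.

1630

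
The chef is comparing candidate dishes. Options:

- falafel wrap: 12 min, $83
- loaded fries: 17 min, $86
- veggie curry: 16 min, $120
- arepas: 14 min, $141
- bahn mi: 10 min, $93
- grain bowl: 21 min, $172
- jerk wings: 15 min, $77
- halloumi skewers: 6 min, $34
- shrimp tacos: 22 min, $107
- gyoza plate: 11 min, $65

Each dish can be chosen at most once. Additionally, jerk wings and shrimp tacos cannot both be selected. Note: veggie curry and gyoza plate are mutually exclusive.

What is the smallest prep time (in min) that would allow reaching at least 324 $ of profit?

40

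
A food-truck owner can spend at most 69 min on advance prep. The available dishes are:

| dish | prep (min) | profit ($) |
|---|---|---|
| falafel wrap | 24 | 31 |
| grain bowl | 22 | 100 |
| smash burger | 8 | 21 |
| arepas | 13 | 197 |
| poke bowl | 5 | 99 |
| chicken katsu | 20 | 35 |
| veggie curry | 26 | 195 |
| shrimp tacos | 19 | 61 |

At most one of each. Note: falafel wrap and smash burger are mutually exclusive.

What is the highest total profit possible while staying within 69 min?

The ratio ordering already packs tightly: grain bowl + arepas + poke bowl + veggie curry, 66 min, 591.
That's the maximum — no feasible swap from here does better than 591.

591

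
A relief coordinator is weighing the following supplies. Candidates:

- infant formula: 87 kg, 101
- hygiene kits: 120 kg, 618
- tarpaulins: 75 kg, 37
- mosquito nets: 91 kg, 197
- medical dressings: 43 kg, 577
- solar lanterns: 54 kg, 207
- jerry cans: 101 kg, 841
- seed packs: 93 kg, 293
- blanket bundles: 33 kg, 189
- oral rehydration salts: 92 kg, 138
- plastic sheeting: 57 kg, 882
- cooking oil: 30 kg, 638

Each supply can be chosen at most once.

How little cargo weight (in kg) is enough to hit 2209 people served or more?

Look for the lowest-cargo combination reaching 2209.
Taking medical dressings + blanket bundles + plastic sheeting + cooking oil gives 2286 (≥ 2209) for 163 kg.
Below 163 kg the best achievable stays under 2209.

163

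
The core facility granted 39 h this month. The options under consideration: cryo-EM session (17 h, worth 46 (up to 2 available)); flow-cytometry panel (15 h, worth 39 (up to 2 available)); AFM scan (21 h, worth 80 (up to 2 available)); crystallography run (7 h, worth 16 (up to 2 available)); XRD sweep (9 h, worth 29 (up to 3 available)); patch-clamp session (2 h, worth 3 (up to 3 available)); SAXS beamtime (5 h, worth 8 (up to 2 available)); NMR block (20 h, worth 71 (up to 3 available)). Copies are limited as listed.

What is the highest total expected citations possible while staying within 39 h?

138

The ratio ordering already packs tightly: AFM scan + 2×XRD sweep, 39 h, 138.
No other feasible combination exceeds 138.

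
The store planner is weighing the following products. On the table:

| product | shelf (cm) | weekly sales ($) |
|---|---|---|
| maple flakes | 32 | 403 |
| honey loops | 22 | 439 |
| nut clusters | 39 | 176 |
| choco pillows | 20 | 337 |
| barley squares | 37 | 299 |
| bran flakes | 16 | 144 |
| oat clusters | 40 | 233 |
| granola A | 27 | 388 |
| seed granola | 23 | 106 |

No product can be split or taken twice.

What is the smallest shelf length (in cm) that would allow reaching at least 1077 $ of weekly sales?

69

Need the lightest bundle worth ≥ 1077.
Taking honey loops + choco pillows + granola A gives 1164 (≥ 1077) for 69 cm.
Below 69 cm the best achievable stays under 1077.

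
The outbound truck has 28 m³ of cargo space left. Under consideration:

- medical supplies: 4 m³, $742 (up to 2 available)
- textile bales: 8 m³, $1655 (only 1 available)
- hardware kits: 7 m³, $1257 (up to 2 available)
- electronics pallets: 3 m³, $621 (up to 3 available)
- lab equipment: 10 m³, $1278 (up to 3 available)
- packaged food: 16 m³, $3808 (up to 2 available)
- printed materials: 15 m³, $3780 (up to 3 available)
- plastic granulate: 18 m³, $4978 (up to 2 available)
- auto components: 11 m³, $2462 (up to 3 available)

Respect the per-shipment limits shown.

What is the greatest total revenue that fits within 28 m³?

6962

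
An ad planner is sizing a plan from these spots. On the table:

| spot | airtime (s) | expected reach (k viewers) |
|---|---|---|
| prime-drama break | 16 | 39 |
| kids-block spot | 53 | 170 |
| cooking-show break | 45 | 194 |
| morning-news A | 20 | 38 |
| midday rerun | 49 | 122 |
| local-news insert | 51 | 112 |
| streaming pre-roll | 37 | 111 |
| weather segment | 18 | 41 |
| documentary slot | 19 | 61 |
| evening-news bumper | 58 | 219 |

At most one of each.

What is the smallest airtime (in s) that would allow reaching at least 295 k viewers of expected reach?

Minimise s subject to total expected reach ≥ 295.
Taking cooking-show break + streaming pre-roll gives 305 (≥ 295) for 82 s.
Below 82 s the best achievable stays under 295.

82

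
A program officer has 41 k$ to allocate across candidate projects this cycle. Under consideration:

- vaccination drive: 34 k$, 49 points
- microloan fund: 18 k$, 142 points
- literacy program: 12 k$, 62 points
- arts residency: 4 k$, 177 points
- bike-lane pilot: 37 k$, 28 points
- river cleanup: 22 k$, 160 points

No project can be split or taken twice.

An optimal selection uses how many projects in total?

The maximum projected impact within 41 k$ is 399.
For example literacy program + arts residency + river cleanup achieves it, using 38 k$.
All optima have 3 projects.

3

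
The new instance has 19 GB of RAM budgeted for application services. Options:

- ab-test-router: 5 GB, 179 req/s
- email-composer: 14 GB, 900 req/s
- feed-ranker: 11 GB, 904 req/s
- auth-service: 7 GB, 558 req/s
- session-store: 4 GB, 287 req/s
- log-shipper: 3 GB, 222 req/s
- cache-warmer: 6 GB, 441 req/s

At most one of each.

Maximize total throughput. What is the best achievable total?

1462

The ratio ordering already packs tightly: feed-ranker + auth-service, 18 GB, 1462.
Next best is feed-ranker + session-store + log-shipper at 1413 (18 GB) — short by 49.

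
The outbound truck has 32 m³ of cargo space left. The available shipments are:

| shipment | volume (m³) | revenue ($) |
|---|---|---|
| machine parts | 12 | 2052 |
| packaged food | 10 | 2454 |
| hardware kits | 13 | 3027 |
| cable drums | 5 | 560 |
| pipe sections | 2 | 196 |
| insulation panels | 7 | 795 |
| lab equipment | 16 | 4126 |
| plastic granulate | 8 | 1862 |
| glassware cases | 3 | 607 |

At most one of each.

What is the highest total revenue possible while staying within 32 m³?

7760

Ranking by ratio (revenue/m³): lab equipment 257.88, packaged food 245.40, hardware kits 232.85.
Taking the top-ratio shipments first gives packaged food + pipe sections + lab equipment + glassware cases for 7383 (31 m³).
Replace packaged food and pipe sections with hardware kits: the trade gains 377 net, giving 7760 at 32 m³.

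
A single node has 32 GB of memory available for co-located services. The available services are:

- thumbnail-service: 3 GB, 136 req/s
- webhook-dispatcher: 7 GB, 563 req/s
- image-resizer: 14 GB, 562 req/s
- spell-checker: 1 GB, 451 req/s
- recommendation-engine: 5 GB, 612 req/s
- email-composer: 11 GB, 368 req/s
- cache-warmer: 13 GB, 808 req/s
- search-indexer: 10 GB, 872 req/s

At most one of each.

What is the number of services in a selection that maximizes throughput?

5

Optimal total is 2879.
For example thumbnail-service + spell-checker + recommendation-engine + cache-warmer + search-indexer achieves it, using 32 GB.
All optima have 5 services.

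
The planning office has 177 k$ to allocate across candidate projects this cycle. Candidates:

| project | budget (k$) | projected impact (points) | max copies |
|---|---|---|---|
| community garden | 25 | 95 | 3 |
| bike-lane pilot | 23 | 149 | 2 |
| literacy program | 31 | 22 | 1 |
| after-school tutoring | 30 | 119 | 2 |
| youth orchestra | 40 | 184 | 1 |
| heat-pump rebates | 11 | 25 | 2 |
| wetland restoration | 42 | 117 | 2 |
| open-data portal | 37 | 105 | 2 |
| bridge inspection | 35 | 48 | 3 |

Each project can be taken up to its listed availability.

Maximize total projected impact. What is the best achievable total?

The ratio heuristic lands on community garden + 2×bike-lane pilot + 2×after-school tutoring + youth orchestra (815) but leaves 6 k$ idle.
Dropping after-school tutoring frees 30 k$; slotting in community garden + heat-pump rebates (36 k$) lifts the total to 816 at 177 k$.
Nothing else within 177 k$ beats 816.

816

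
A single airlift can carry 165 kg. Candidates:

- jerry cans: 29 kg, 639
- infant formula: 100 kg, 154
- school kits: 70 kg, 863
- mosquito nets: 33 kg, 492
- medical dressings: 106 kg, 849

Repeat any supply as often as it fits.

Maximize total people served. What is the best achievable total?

3195

The ratio ordering already packs tightly: 5×jerry cans, 145 kg, 3195.
The spare 20 kg is too small for any remaining supply, and no exchange beats 3195.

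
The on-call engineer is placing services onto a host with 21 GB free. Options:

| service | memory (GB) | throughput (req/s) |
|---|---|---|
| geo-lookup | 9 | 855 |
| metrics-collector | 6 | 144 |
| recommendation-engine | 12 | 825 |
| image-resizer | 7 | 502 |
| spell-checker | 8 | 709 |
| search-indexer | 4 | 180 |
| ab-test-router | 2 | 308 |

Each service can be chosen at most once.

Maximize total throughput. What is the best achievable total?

1872

Density check — ab-test-router 154.00, geo-lookup 95.00, spell-checker 88.62, image-resizer 71.71 are the best per GB.
The ratio ordering already packs tightly: geo-lookup + spell-checker + ab-test-router, 19 GB, 1872.
The closest alternative, geo-lookup + spell-checker + search-indexer, reaches only 1744.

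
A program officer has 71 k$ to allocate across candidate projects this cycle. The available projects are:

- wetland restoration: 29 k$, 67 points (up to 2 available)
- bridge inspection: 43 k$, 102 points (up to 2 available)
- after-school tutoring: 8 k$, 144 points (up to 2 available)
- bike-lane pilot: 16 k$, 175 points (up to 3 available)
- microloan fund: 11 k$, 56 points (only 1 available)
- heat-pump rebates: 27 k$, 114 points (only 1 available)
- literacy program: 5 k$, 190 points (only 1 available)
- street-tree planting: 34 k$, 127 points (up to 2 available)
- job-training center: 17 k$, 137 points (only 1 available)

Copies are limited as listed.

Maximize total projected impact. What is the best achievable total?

1003

By projected impact per k$: literacy program 38.00, after-school tutoring 18.00, bike-lane pilot 10.94, job-training center 8.06 lead.
The ratio ordering already packs tightly: 2×after-school tutoring + 3×bike-lane pilot + literacy program, 69 k$, 1003.
That's the maximum — no swap from here does better than 1003.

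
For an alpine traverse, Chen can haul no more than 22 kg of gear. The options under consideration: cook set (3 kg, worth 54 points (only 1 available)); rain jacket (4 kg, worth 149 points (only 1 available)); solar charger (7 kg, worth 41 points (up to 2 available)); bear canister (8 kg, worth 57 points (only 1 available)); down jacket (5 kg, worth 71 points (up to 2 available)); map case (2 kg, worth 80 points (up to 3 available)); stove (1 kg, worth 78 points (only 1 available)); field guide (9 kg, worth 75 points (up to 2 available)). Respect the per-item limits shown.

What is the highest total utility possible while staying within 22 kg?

609

Ranking by ratio (utility/kg): stove 78.00, map case 40.00, rain jacket 37.25.
Greedy by ratio would take cook set + rain jacket + down jacket + 3×map case + stove: 19 kg used, total 592.
Dropping cook set frees 3 kg; slotting in down jacket (5 kg) lifts the total to 609 at 21 kg.
Nothing else within 22 kg beats 609.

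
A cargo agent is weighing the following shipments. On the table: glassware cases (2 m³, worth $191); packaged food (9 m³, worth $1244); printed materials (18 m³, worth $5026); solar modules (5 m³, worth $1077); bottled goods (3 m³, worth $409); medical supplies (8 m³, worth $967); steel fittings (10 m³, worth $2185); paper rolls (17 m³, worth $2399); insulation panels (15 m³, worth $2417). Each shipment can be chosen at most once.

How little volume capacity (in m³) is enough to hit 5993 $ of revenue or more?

Look for the lowest-volume combination reaching 5993.
Taking printed materials + solar modules gives 6103 (≥ 5993) for 23 m³.
Below 23 m³ the best achievable stays under 5993.

23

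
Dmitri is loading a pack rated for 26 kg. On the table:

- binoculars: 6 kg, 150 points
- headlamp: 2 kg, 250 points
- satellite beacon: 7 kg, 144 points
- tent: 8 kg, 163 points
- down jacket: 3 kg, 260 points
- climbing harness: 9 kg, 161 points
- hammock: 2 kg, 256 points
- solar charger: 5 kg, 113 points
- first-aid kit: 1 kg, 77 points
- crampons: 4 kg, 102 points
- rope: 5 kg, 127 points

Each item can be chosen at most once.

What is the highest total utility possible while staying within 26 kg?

1264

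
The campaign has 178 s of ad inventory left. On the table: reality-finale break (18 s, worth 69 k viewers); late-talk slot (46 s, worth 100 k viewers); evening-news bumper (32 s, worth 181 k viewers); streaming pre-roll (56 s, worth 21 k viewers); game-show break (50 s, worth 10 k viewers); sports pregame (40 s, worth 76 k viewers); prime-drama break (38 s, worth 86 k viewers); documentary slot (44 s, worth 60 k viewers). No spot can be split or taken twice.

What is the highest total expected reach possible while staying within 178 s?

512

Reality-finale break + late-talk slot + evening-news bumper + sports pregame + prime-drama break uses 174 of the 178 s and totals 512.
Next best is reality-finale break + late-talk slot + evening-news bumper + prime-drama break + documentary slot at 496 (178 s) — short by 16.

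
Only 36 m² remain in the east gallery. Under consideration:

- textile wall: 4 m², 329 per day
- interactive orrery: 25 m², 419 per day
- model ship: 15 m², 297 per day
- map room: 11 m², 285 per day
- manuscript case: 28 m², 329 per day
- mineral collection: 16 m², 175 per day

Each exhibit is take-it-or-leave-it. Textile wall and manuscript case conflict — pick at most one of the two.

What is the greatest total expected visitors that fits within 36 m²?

911

By expected visitors per m²: textile wall 82.25, map room 25.91, model ship 19.80, interactive orrery 16.76 lead.
The ratio ordering already packs tightly: textile wall + model ship + map room, 30 m², 911.
Runner-up textile wall + model ship + mineral collection tops out at 801.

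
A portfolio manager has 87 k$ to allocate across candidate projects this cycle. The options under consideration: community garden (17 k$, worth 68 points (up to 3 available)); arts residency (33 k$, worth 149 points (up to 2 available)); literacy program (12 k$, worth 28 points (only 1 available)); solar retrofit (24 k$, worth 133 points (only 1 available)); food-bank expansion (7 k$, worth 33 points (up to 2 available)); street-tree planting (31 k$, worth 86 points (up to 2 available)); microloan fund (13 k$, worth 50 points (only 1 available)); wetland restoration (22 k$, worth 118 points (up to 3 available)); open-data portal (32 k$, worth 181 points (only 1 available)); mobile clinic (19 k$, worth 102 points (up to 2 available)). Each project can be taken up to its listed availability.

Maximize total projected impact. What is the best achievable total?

Ranking by ratio (projected impact/k$): open-data portal 5.66, solar retrofit 5.54, mobile clinic 5.37, wetland restoration 5.36.
Greedy by ratio would take solar retrofit + food-bank expansion + open-data portal + mobile clinic: 82 k$ used, total 449.
The 39 k$ tied up in food-bank expansion and open-data portal is better spent on 2×wetland restoration — total rises to 471 (87 k$).
Every other selection either busts 87 k$ or exceeds an availability limit or fails to beat 471.

471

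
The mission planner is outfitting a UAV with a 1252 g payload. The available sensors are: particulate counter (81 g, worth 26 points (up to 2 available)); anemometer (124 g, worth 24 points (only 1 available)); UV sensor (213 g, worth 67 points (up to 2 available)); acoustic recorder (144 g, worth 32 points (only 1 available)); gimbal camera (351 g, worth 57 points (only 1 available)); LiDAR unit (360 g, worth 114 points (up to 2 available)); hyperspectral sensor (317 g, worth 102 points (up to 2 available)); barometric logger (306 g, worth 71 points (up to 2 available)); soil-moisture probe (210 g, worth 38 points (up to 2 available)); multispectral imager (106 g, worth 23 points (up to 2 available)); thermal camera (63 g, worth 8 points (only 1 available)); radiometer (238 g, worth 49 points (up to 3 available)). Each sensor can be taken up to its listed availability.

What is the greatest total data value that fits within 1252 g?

397

The ratio heuristic lands on 2×particulate counter + LiDAR unit + 2×hyperspectral sensor + thermal camera (378) but leaves 33 g idle.
Using the slack differently, UV sensor + 2×LiDAR unit + hyperspectral sensor comes to 397 at 1250 g.
Every other selection either busts 1252 g or exceeds an availability limit or fails to beat 397.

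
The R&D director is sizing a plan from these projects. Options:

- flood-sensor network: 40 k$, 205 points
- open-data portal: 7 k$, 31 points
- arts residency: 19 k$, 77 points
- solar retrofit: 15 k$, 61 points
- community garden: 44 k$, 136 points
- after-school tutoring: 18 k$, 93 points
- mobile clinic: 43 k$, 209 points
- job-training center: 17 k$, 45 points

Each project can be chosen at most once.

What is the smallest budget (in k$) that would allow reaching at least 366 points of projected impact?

77

Look for the lowest-budget combination reaching 366.
flood-sensor network + arts residency + after-school tutoring: 375 projected impact at 77 k$.
No combination under 77 k$ hits 366.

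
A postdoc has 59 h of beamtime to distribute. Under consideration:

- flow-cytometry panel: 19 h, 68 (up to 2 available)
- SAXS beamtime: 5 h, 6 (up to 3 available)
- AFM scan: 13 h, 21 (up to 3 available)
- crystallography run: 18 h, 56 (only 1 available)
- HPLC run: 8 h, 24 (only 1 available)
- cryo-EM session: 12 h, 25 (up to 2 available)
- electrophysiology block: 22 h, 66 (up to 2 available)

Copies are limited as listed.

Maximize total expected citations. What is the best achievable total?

By expected citations per h: flow-cytometry panel 3.58, crystallography run 3.11, HPLC run 3.00, electrophysiology block 3.00 lead.
Best packing: 2×flow-cytometry panel + crystallography run — 56 h, 192 total.
Every other selection either busts 59 h or exceeds an availability limit or fails to beat 192.

192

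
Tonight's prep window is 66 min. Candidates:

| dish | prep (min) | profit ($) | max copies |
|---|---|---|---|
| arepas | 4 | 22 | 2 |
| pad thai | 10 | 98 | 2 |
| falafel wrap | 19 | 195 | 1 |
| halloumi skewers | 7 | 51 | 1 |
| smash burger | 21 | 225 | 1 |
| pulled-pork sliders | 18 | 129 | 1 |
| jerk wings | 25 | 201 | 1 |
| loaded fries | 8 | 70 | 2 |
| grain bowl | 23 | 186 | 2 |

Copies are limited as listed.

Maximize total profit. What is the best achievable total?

Filling by ratio: arepas + 2×pad thai + falafel wrap + smash burger for 638, with 2 min left unused.
Dropping arepas and pad thai frees 14 min; slotting in 2×loaded fries (16 min) lifts the total to 658 at 66 min.
No other feasible combination exceeds 658.

658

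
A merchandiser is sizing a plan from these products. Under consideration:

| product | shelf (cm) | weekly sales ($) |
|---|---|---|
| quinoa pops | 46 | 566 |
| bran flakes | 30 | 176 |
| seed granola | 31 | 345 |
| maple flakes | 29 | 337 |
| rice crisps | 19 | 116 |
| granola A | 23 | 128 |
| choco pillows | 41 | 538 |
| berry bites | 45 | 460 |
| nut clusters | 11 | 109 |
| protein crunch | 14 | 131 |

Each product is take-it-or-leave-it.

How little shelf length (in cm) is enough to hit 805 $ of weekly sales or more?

Minimise cm subject to total weekly sales ≥ 805.
maple flakes + choco pillows: 875 weekly sales at 70 cm.
No combination under 70 cm hits 805.

70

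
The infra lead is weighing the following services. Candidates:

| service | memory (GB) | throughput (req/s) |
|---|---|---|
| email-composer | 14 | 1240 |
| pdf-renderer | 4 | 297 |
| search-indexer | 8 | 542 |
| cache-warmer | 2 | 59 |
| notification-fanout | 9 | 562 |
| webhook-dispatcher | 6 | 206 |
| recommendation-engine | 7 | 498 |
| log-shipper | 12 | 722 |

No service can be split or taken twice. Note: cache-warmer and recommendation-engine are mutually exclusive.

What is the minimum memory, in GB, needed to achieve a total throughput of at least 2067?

26

Look for the lowest-memory combination reaching 2067.
email-composer + pdf-renderer + search-indexer reaches 2079 using 26 GB.
Below 26 GB the best achievable stays under 2067.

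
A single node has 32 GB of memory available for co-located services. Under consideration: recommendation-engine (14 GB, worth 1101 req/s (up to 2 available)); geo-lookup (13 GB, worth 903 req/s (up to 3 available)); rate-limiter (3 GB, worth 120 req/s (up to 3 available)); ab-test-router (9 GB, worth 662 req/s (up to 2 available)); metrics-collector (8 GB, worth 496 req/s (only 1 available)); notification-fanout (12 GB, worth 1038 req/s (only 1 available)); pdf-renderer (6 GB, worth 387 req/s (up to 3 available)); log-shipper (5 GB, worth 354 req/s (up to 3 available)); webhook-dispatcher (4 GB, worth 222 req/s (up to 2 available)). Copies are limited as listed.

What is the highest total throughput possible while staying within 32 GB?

2526

Greedy by ratio would take recommendation-engine + notification-fanout + log-shipper: 31 GB used, total 2493.
Replace log-shipper with pdf-renderer: the trade gains 33 net, giving 2526 at 32 GB.
No other feasible combination exceeds 2526.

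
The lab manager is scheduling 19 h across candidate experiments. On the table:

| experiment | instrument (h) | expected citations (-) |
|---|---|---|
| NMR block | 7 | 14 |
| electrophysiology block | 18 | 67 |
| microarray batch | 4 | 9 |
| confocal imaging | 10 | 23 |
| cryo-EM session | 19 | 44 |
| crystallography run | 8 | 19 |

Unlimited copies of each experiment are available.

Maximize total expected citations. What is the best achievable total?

67

Best packing: electrophysiology block — 18 h, 67 total.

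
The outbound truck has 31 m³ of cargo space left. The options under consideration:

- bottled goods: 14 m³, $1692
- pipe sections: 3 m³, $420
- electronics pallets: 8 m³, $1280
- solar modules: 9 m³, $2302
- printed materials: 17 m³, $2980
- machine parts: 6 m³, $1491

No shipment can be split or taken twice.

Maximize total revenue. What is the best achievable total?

Filling by ratio: pipe sections + electronics pallets + solar modules + machine parts for 5493, with 5 m³ left unused.
Replace pipe sections and solar modules with printed materials: the trade gains 258 net, giving 5751 at 31 m³.
Runner-up pipe sections + solar modules + printed materials tops out at 5702.

5751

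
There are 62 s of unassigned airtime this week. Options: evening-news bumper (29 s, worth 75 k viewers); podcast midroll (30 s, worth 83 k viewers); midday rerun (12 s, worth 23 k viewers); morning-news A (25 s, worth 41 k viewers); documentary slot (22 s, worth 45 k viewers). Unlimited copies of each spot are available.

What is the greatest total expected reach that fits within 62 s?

The ratio ordering already packs tightly: 2×podcast midroll, 60 s, 166.
Nothing else within 62 s beats 166.

166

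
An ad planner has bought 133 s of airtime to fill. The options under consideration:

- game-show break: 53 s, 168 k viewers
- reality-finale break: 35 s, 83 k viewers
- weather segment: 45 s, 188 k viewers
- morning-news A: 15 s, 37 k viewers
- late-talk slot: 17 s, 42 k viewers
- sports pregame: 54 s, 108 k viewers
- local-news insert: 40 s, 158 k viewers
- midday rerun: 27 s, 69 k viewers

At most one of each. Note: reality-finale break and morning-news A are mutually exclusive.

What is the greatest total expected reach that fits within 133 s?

457

Density check — weather segment 4.18, local-news insert 3.95, game-show break 3.17 are the best per s.
The ratio ordering already packs tightly: weather segment + late-talk slot + local-news insert + midday rerun, 129 s, 457.
The closest alternative, weather segment + morning-news A + local-news insert + midday rerun, reaches only 452.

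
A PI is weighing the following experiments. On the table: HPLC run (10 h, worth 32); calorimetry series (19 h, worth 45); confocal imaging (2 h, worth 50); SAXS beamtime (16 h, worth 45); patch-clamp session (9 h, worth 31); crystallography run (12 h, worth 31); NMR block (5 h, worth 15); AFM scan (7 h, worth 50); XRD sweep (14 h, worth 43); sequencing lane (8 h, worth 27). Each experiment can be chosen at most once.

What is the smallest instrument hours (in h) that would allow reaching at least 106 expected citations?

14

Minimise h subject to total expected citations ≥ 106.
confocal imaging + NMR block + AFM scan: 115 expected citations at 14 h.
Below 14 h the best achievable stays under 106.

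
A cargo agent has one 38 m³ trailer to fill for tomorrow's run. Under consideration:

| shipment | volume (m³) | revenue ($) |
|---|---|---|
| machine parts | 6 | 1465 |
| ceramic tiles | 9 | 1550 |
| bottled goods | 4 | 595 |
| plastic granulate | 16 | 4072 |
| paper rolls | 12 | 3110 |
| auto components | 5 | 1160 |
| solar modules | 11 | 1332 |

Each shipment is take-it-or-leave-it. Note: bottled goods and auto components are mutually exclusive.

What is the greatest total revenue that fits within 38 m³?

9242

Best packing: machine parts + bottled goods + plastic granulate + paper rolls — 38 m³, 9242 total.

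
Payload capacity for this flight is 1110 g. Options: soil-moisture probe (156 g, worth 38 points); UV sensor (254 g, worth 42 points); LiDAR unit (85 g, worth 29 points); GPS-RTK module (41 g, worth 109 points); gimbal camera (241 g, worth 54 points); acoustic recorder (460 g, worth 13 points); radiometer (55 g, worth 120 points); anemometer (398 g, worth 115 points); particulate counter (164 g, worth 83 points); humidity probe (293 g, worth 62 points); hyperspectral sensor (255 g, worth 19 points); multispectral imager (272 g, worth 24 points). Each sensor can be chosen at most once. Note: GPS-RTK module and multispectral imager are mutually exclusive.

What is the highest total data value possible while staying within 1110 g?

527

By data value per g: GPS-RTK module 2.66, radiometer 2.18, particulate counter 0.51 lead.
Taking the top-ratio sensors first gives soil-moisture probe + LiDAR unit + GPS-RTK module + radiometer + anemometer + particulate counter for 494 (899 g).
Replace LiDAR unit with humidity probe: the trade gains 33 net, giving 527 at 1107 g.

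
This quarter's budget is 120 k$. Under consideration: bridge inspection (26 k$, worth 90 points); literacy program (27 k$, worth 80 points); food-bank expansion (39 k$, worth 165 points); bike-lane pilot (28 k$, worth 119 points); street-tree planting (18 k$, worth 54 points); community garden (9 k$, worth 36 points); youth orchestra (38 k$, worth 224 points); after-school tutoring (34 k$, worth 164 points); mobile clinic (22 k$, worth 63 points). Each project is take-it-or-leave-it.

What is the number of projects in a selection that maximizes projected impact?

Best achievable projected impact is 589.
One optimal bundle: food-bank expansion + community garden + youth orchestra + after-school tutoring (120 k$).
All optima have 4 projects.

4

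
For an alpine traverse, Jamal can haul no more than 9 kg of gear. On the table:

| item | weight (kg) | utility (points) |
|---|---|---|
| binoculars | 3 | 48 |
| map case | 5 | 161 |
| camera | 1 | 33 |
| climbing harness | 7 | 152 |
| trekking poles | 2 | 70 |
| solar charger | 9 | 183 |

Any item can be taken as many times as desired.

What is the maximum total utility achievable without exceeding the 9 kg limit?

Best packing: camera + 4×trekking poles — 9 kg, 313 total.
No other feasible combination exceeds 313.

313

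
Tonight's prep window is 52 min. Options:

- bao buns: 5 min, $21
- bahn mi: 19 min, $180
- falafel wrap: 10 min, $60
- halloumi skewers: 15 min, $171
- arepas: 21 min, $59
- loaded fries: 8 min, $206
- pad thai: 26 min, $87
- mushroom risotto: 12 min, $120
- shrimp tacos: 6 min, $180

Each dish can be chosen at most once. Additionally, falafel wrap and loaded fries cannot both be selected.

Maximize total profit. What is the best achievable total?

Density check — shrimp tacos 30.00, loaded fries 25.75, halloumi skewers 11.40, mushroom risotto 10.00 are the best per min.
Best packing: bahn mi + halloumi skewers + loaded fries + shrimp tacos — 48 min, 737 total.
Next best is bao buns + bahn mi + loaded fries + mushroom risotto + shrimp tacos at 707 (50 min) — short by 30.

737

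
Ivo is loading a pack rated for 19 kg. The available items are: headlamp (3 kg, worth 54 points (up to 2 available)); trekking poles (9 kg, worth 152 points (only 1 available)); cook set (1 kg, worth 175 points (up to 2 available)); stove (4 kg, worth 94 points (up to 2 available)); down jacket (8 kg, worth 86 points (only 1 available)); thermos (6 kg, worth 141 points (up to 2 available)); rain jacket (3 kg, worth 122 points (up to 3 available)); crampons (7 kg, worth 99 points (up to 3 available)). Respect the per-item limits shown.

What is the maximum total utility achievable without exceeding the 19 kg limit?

Density check — cook set 175.00, rain jacket 40.67, stove 23.50 are the best per kg.
Taking 2×cook set + 2×stove + 3×rain jacket: 19 kg used, 904 in utility.

904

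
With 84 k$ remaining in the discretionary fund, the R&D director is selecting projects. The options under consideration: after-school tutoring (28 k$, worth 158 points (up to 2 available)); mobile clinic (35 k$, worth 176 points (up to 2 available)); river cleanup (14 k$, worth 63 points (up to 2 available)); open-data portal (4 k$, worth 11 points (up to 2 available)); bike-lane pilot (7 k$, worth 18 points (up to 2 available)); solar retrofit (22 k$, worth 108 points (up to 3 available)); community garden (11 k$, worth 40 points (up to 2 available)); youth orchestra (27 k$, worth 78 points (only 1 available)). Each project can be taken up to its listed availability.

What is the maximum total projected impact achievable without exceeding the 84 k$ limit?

442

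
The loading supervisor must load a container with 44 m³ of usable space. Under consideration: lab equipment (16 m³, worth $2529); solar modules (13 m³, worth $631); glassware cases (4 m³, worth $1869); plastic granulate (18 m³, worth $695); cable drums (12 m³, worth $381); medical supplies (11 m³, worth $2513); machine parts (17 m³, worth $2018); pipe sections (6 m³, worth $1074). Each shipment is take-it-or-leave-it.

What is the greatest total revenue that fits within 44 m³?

Lab equipment + glassware cases + medical supplies + pipe sections uses 37 of the 44 m³ and totals 7985.
The closest alternative, lab equipment + solar modules + glassware cases + medical supplies, reaches only 7542.

7985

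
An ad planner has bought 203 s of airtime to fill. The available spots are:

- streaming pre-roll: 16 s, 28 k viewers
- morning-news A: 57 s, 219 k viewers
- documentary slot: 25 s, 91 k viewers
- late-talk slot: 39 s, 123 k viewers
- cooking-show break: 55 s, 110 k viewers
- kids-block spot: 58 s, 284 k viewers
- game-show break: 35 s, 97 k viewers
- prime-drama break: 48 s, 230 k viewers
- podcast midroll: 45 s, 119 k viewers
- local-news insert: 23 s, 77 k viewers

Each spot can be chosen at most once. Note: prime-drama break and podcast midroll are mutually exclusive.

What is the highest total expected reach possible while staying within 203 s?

856

By expected reach per s: kids-block spot 4.90, prime-drama break 4.79, morning-news A 3.84, documentary slot 3.64 lead.
A density-first pass picks morning-news A + documentary slot + kids-block spot + prime-drama break — 824 at 188 s.
The 25 s tied up in documentary slot is better spent on late-talk slot — total rises to 856 (202 s).
Next best is streaming pre-roll + morning-news A + kids-block spot + prime-drama break + local-news insert at 838 (202 s) — short by 18.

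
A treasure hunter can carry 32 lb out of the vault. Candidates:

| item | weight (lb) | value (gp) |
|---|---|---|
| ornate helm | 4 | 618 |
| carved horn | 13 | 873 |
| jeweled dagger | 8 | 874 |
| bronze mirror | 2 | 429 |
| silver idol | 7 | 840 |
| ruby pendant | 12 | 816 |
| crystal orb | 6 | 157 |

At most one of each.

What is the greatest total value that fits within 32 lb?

Taking the top-ratio items first gives ornate helm + jeweled dagger + bronze mirror + silver idol + crystal orb for 2918 (27 lb).
Replace bronze mirror and crystal orb with carved horn: the trade gains 287 net, giving 3205 at 32 lb.

3205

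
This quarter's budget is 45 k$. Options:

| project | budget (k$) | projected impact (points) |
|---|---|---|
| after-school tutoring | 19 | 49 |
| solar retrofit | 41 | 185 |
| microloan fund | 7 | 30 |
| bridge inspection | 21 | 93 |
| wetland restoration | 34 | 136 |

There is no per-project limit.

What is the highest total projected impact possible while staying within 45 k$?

186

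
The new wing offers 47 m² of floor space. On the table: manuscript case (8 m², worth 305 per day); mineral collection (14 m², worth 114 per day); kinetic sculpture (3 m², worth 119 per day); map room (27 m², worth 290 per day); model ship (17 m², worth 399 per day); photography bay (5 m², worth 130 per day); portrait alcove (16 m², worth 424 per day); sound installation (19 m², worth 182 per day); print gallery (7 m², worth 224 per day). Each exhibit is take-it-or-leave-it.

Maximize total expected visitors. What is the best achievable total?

1258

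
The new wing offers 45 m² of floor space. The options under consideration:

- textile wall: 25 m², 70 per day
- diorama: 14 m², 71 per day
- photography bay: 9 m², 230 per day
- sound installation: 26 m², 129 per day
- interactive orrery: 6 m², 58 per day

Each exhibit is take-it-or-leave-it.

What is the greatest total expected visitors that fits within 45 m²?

By expected visitors per m²: photography bay 25.56, interactive orrery 9.67, diorama 5.07, sound installation 4.96 lead.
Taking the top-ratio exhibits first gives diorama + photography bay + interactive orrery for 359 (29 m²).
Dropping diorama frees 14 m²; slotting in sound installation (26 m²) lifts the total to 417 at 41 m².

417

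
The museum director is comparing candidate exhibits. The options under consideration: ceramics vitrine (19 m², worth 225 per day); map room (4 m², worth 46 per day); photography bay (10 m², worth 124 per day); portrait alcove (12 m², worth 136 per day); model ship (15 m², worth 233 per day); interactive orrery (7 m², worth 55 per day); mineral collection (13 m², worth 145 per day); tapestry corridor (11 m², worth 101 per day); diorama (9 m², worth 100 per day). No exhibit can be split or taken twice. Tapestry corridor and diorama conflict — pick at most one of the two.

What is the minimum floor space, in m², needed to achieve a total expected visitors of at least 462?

Look for the lowest-floor combination reaching 462.
portrait alcove + model ship + diorama: 469 expected visitors at 36 m².
No combination under 36 m² hits 462.

36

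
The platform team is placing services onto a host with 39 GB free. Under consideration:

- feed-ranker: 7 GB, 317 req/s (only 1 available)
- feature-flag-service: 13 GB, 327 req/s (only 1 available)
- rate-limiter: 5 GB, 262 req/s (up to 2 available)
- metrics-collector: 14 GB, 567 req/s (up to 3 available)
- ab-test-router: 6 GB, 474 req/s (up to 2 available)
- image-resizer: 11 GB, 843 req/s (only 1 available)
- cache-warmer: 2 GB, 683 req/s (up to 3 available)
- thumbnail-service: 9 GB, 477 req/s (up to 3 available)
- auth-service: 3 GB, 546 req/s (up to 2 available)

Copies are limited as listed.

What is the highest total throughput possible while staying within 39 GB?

4982

Taking the top-ratio services first gives 2×ab-test-router + image-resizer + 3×cache-warmer + 2×auth-service for 4932 (35 GB).
Replace ab-test-router with 2×rate-limiter: the trade gains 50 net, giving 4982 at 39 GB.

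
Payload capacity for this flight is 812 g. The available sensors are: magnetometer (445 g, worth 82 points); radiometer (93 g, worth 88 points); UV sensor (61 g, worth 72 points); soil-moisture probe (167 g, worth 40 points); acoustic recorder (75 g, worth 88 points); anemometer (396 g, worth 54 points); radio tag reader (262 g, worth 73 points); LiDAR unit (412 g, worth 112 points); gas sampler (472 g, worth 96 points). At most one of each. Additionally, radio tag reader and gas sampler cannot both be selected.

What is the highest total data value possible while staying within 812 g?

400

Ranking by ratio (data value/g): UV sensor 1.18, acoustic recorder 1.17, radiometer 0.95, radio tag reader 0.28.
Greedy by ratio would take radiometer + UV sensor + soil-moisture probe + acoustic recorder + radio tag reader: 658 g used, total 361.
Dropping radio tag reader frees 262 g; slotting in LiDAR unit (412 g) lifts the total to 400 at 808 g.
The closest alternative, radiometer + UV sensor + soil-moisture probe + acoustic recorder + radio tag reader, reaches only 361.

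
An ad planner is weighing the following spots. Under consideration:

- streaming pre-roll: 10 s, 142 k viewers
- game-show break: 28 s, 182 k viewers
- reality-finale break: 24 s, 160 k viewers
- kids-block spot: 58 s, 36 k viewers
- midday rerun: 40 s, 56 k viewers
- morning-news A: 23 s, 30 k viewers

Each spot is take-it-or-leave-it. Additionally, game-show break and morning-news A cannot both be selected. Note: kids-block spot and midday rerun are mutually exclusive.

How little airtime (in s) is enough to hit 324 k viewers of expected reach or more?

38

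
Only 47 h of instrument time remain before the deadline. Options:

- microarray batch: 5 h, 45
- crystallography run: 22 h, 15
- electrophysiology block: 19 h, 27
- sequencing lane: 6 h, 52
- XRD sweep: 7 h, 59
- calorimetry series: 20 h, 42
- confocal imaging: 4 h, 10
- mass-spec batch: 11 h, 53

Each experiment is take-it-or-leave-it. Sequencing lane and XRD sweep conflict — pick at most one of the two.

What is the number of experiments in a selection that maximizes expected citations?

The maximum expected citations within 47 h is 209.
One optimal bundle: microarray batch + XRD sweep + calorimetry series + confocal imaging + mass-spec batch (47 h).
Every optimal selection uses 5 experiments.

5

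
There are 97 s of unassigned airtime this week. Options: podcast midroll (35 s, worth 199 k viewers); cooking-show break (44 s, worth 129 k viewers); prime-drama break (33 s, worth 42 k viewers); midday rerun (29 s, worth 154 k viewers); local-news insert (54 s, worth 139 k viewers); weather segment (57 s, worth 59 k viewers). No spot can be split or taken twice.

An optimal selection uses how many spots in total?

Best achievable expected reach is 395.
podcast midroll + prime-drama break + midday rerun hits 395 at 97 s.
All optima have 3 spots.

3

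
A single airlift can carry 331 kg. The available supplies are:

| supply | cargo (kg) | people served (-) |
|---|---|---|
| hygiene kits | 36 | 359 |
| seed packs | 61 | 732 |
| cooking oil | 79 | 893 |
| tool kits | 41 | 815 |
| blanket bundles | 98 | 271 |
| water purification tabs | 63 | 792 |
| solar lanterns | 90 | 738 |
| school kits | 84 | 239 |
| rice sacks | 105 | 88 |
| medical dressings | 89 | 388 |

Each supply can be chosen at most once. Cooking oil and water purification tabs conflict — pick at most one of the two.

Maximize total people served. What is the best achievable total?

3537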